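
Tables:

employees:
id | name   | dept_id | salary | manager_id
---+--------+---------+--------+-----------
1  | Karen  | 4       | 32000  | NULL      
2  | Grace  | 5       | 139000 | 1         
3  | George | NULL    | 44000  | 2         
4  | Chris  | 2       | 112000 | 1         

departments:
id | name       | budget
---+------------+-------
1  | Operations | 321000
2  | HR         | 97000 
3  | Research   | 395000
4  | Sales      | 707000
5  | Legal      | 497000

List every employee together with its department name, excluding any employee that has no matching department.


INNER JOIN keeps only employees rows whose dept_id matches an id in departments. Walk through each employee:
  - employee 1 (Karen): dept_id=4 -> matches Sales
  - employee 2 (Grace): dept_id=5 -> matches Legal
  - employee 3 (George): dept_id=NULL, no match -> dropped
  - employee 4 (Chris): dept_id=2 -> matches HR
So 1 of 4 rows is dropped.

SQL:
SELECT a.name, b.name AS department
FROM employees a
INNER JOIN departments b ON a.dept_id = b.id

Result:
name  | department
------+-----------
Karen | Sales     
Grace | Legal     
Chris | HR        


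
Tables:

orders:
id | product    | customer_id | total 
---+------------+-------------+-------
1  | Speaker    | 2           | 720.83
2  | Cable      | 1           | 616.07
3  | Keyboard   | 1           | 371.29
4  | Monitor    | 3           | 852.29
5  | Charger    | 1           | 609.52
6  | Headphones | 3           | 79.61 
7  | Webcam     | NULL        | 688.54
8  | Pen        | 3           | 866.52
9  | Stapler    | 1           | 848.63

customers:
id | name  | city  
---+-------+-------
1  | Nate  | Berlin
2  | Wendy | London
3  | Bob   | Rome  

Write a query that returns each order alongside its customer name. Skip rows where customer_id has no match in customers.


INNER JOIN keeps only orders rows whose customer_id matches an id in customers. Walk through each order:
  - order 1 (Speaker): customer_id=2 -> matches Wendy
  - order 2 (Cable): customer_id=1 -> matches Nate
  - order 3 (Keyboard): customer_id=1 -> matches Nate
  - order 4 (Monitor): customer_id=3 -> matches Bob
  - order 5 (Charger): customer_id=1 -> matches Nate
  - order 6 (Headphones): customer_id=3 -> matches Bob
  - order 7 (Webcam): customer_id=NULL, no match -> dropped
  - order 8 (Pen): customer_id=3 -> matches Bob
  - order 9 (Stapler): customer_id=1 -> matches Nate
So 1 of 9 rows is dropped.

SQL:
SELECT a.product, b.name AS customer
FROM orders a
INNER JOIN customers b ON a.customer_id = b.id

Result:
product    | customer
-----------+---------
Speaker    | Wendy   
Cable      | Nate    
Keyboard   | Nate    
Monitor    | Bob     
Charger    | Nate    
Headphones | Bob     
Pen        | Bob     
Stapler    | Nate    


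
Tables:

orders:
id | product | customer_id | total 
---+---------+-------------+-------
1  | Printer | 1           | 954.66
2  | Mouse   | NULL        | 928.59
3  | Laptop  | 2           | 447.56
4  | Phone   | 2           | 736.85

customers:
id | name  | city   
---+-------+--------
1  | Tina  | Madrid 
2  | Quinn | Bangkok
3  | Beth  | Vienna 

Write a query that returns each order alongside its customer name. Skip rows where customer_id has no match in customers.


INNER JOIN keeps only orders rows whose customer_id matches an id in customers. Walk through each order:
  - order 1 (Printer): customer_id=1 -> matches Tina
  - order 2 (Mouse): customer_id=NULL, no match -> dropped
  - order 3 (Laptop): customer_id=2 -> matches Quinn
  - order 4 (Phone): customer_id=2 -> matches Quinn
So 1 of 4 rows is dropped.

SQL:
SELECT a.product, b.name AS customer
FROM orders a
INNER JOIN customers b ON a.customer_id = b.id

Result:
product | customer
--------+---------
Printer | Tina    
Laptop  | Quinn   
Phone   | Quinn   


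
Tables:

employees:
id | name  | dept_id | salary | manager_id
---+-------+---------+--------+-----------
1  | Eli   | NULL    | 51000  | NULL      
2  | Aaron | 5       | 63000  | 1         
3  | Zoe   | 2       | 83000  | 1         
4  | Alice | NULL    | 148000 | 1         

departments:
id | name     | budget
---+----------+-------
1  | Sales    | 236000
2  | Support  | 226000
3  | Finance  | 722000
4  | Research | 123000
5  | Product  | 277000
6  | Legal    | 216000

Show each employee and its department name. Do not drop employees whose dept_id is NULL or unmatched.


LEFT JOIN keeps every row from employees (the left table); where dept_id has no match in departments, the department columns become NULL. Walk through each employee:
  - employee 1 (Eli): dept_id=NULL, no match -> kept with NULL
  - employee 2 (Aaron): dept_id=5 -> matches Product
  - employee 3 (Zoe): dept_id=2 -> matches Support
  - employee 4 (Alice): dept_id=NULL, no match -> kept with NULL
All 4 rows appear; 2 have NULL department.

SQL:
SELECT a.name, b.name AS department
FROM employees a
LEFT JOIN departments b ON a.dept_id = b.id

Result:
name  | department
------+-----------
Eli   | NULL      
Aaron | Product   
Zoe   | Support   
Alice | NULL      


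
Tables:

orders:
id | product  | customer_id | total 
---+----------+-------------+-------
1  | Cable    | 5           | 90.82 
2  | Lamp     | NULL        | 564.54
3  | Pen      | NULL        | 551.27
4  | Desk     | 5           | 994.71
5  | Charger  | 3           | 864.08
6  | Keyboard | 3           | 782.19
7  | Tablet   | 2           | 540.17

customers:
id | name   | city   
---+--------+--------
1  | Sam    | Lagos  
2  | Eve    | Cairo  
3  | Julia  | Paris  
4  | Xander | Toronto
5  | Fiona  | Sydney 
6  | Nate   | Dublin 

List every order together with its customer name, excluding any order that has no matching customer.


INNER JOIN keeps only orders rows whose customer_id matches an id in customers. Walk through each order:
  - order 1 (Cable): customer_id=5 -> matches Fiona
  - order 2 (Lamp): customer_id=NULL, no match -> dropped
  - order 3 (Pen): customer_id=NULL, no match -> dropped
  - order 4 (Desk): customer_id=5 -> matches Fiona
  - order 5 (Charger): customer_id=3 -> matches Julia
  - order 6 (Keyboard): customer_id=3 -> matches Julia
  - order 7 (Tablet): customer_id=2 -> matches Eve
So 2 of 7 rows are dropped.

SQL:
SELECT a.product, b.name AS customer
FROM orders a
INNER JOIN customers b ON a.customer_id = b.id

Result:
product  | customer
---------+---------
Cable    | Fiona   
Desk     | Fiona   
Charger  | Julia   
Keyboard | Julia   
Tablet   | Eve     


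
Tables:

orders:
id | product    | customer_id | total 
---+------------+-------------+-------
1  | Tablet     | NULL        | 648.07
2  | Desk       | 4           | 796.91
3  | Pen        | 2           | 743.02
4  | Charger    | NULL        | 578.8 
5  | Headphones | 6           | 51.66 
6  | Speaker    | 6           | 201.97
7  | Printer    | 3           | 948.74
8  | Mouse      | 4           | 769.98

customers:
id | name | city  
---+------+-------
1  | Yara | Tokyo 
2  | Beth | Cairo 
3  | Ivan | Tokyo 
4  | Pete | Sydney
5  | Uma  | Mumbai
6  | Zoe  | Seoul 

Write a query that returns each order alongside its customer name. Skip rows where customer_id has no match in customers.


INNER JOIN keeps only orders rows whose customer_id matches an id in customers. Walk through each order:
  - order 1 (Tablet): customer_id=NULL, no match -> dropped
  - order 2 (Desk): customer_id=4 -> matches Pete
  - order 3 (Pen): customer_id=2 -> matches Beth
  - order 4 (Charger): customer_id=NULL, no match -> dropped
  - order 5 (Headphones): customer_id=6 -> matches Zoe
  - order 6 (Speaker): customer_id=6 -> matches Zoe
  - order 7 (Printer): customer_id=3 -> matches Ivan
  - order 8 (Mouse): customer_id=4 -> matches Pete
So 2 of 8 rows are dropped.

SQL:
SELECT a.product, b.name AS customer
FROM orders a
INNER JOIN customers b ON a.customer_id = b.id

Result:
product    | customer
-----------+---------
Desk       | Pete    
Pen        | Beth    
Headphones | Zoe     
Speaker    | Zoe     
Printer    | Ivan    
Mouse      | Pete    


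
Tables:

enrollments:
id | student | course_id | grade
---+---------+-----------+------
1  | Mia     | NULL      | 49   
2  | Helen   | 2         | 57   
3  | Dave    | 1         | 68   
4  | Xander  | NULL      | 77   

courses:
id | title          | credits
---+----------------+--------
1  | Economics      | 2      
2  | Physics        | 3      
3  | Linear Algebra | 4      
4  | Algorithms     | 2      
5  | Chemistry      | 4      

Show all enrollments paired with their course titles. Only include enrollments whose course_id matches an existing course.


INNER JOIN keeps only enrollments rows whose course_id matches an id in courses. Walk through each enrollment:
  - enrollment 1 (Mia): course_id=NULL, no match -> dropped
  - enrollment 2 (Helen): course_id=2 -> matches Physics
  - enrollment 3 (Dave): course_id=1 -> matches Economics
  - enrollment 4 (Xander): course_id=NULL, no match -> dropped
So 2 of 4 rows are dropped.

SQL:
SELECT a.student, b.title AS course
FROM enrollments a
INNER JOIN courses b ON a.course_id = b.id

Result:
student | course   
--------+----------
Helen   | Physics  
Dave    | Economics


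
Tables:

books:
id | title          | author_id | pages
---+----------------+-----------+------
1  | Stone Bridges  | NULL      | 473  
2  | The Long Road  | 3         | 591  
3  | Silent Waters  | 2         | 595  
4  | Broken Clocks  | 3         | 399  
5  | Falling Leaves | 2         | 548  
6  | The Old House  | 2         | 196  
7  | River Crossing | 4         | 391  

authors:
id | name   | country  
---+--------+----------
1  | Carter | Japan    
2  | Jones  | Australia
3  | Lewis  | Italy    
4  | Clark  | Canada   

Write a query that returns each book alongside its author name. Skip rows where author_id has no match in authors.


INNER JOIN keeps only books rows whose author_id matches an id in authors. Walk through each book:
  - book 1 (Stone Bridges): author_id=NULL, no match -> dropped
  - book 2 (The Long Road): author_id=3 -> matches Lewis
  - book 3 (Silent Waters): author_id=2 -> matches Jones
  - book 4 (Broken Clocks): author_id=3 -> matches Lewis
  - book 5 (Falling Leaves): author_id=2 -> matches Jones
  - book 6 (The Old House): author_id=2 -> matches Jones
  - book 7 (River Crossing): author_id=4 -> matches Clark
So 1 of 7 rows is dropped.

SQL:
SELECT a.title, b.name AS author
FROM books a
INNER JOIN authors b ON a.author_id = b.id

Result:
title          | author
---------------+-------
The Long Road  | Lewis 
Silent Waters  | Jones 
Broken Clocks  | Lewis 
Falling Leaves | Jones 
The Old House  | Jones 
River Crossing | Clark 


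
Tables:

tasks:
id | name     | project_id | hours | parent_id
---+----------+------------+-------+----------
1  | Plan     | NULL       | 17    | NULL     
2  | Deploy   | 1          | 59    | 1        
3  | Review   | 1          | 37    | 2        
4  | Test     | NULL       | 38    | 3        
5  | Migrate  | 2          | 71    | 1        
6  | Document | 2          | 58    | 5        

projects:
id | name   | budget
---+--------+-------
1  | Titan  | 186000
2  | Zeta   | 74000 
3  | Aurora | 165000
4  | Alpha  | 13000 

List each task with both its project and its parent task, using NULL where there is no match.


Two LEFT JOINs from the same base table tasks: one to projects via project_id, one to tasks itself via parent_id. Both are LEFT so every task is preserved.
Match against projects:
  - task 1 (Plan): project_id=NULL, no match -> kept with NULL
  - task 2 (Deploy): project_id=1 -> matches Titan
  - task 3 (Review): project_id=1 -> matches Titan
  - task 4 (Test): project_id=NULL, no match -> kept with NULL
  - task 5 (Migrate): project_id=2 -> matches Zeta
  - task 6 (Document): project_id=2 -> matches Zeta
Match against tasks (self):
  - task 1 (Plan): parent_id=NULL -> NULL
  - task 2 (Deploy): parent_id=1 -> Plan
  - task 3 (Review): parent_id=2 -> Deploy
  - task 4 (Test): parent_id=3 -> Review
  - task 5 (Migrate): parent_id=1 -> Plan
  - task 6 (Document): parent_id=5 -> Migrate

SQL:
SELECT a.name, b.name AS project, c.name AS parent
FROM tasks a
LEFT JOIN projects b ON a.project_id = b.id
LEFT JOIN tasks c ON a.parent_id = c.id

Result:
name     | project | parent 
---------+---------+--------
Plan     | NULL    | NULL   
Deploy   | Titan   | Plan   
Review   | Titan   | Deploy 
Test     | NULL    | Review 
Migrate  | Zeta    | Plan   
Document | Zeta    | Migrate


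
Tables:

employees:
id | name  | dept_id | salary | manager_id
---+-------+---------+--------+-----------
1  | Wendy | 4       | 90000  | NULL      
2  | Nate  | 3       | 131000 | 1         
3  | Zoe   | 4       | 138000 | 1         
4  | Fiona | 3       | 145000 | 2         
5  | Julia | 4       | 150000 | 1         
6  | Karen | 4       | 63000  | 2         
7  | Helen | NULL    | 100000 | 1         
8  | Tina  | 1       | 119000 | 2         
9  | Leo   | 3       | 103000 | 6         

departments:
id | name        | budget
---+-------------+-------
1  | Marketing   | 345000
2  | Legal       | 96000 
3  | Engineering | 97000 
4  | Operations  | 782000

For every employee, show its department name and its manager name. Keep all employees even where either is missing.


Two LEFT JOINs from the same base table employees: one to departments via dept_id, one to employees itself via manager_id. Both are LEFT so every employee is preserved.
Match against departments:
  - employee 1 (Wendy): dept_id=4 -> matches Operations
  - employee 2 (Nate): dept_id=3 -> matches Engineering
  - employee 3 (Zoe): dept_id=4 -> matches Operations
  - employee 4 (Fiona): dept_id=3 -> matches Engineering
  - employee 5 (Julia): dept_id=4 -> matches Operations
  - employee 6 (Karen): dept_id=4 -> matches Operations
  - employee 7 (Helen): dept_id=NULL, no match -> kept with NULL
  - employee 8 (Tina): dept_id=1 -> matches Marketing
  - employee 9 (Leo): dept_id=3 -> matches Engineering
Match against employees (self):
  - employee 1 (Wendy): manager_id=NULL -> NULL
  - employee 2 (Nate): manager_id=1 -> Wendy
  - employee 3 (Zoe): manager_id=1 -> Wendy
  - employee 4 (Fiona): manager_id=2 -> Nate
  - employee 5 (Julia): manager_id=1 -> Wendy
  - employee 6 (Karen): manager_id=2 -> Nate
  - employee 7 (Helen): manager_id=1 -> Wendy
  - employee 8 (Tina): manager_id=2 -> Nate
  - employee 9 (Leo): manager_id=6 -> Karen

SQL:
SELECT a.name, b.name AS department, c.name AS manager
FROM employees a
LEFT JOIN departments b ON a.dept_id = b.id
LEFT JOIN employees c ON a.manager_id = c.id

Result:
name  | department  | manager
------+-------------+--------
Wendy | Operations  | NULL   
Nate  | Engineering | Wendy  
Zoe   | Operations  | Wendy  
Fiona | Engineering | Nate   
Julia | Operations  | Wendy  
Karen | Operations  | Nate   
Helen | NULL        | Wendy  
Tina  | Marketing   | Nate   
Leo   | Engineering | Karen  


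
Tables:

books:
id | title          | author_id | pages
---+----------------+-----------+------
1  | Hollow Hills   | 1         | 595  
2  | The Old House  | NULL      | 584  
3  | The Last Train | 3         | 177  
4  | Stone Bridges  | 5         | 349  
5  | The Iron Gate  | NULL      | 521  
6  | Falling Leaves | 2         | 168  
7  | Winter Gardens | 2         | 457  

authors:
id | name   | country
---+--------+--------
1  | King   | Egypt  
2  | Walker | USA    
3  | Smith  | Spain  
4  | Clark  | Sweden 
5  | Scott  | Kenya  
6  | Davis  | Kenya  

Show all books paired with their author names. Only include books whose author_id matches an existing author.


INNER JOIN keeps only books rows whose author_id matches an id in authors. Walk through each book:
  - book 1 (Hollow Hills): author_id=1 -> matches King
  - book 2 (The Old House): author_id=NULL, no match -> dropped
  - book 3 (The Last Train): author_id=3 -> matches Smith
  - book 4 (Stone Bridges): author_id=5 -> matches Scott
  - book 5 (The Iron Gate): author_id=NULL, no match -> dropped
  - book 6 (Falling Leaves): author_id=2 -> matches Walker
  - book 7 (Winter Gardens): author_id=2 -> matches Walker
So 2 of 7 rows are dropped.

SQL:
SELECT a.title, b.name AS author
FROM books a
INNER JOIN authors b ON a.author_id = b.id

Result:
title          | author
---------------+-------
Hollow Hills   | King  
The Last Train | Smith 
Stone Bridges  | Scott 
Falling Leaves | Walker
Winter Gardens | Walker


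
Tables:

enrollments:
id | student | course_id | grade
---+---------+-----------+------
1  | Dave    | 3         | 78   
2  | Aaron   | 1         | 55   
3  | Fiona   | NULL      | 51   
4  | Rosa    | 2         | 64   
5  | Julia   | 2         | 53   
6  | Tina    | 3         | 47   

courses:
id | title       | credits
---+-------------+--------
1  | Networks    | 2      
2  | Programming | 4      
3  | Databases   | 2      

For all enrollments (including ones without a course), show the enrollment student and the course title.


LEFT JOIN keeps every row from enrollments (the left table); where course_id has no match in courses, the course columns become NULL. Walk through each enrollment:
  - enrollment 1 (Dave): course_id=3 -> matches Databases
  - enrollment 2 (Aaron): course_id=1 -> matches Networks
  - enrollment 3 (Fiona): course_id=NULL, no match -> kept with NULL
  - enrollment 4 (Rosa): course_id=2 -> matches Programming
  - enrollment 5 (Julia): course_id=2 -> matches Programming
  - enrollment 6 (Tina): course_id=3 -> matches Databases
All 6 rows appear; 1 has NULL course.

SQL:
SELECT a.student, b.title AS course
FROM enrollments a
LEFT JOIN courses b ON a.course_id = b.id

Result:
student | course     
--------+------------
Dave    | Databases  
Aaron   | Networks   
Fiona   | NULL       
Rosa    | Programming
Julia   | Programming
Tina    | Databases  


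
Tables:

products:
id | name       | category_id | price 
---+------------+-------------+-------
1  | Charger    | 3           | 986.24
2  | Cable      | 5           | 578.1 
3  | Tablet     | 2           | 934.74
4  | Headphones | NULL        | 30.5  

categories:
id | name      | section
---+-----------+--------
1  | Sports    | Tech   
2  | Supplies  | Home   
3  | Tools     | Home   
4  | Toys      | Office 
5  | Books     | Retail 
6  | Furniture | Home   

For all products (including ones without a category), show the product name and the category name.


LEFT JOIN keeps every row from products (the left table); where category_id has no match in categories, the category columns become NULL. Walk through each product:
  - product 1 (Charger): category_id=3 -> matches Tools
  - product 2 (Cable): category_id=5 -> matches Books
  - product 3 (Tablet): category_id=2 -> matches Supplies
  - product 4 (Headphones): category_id=NULL, no match -> kept with NULL
All 4 rows appear; 1 has NULL category.

SQL:
SELECT a.name, b.name AS category
FROM products a
LEFT JOIN categories b ON a.category_id = b.id

Result:
name       | category
-----------+---------
Charger    | Tools   
Cable      | Books   
Tablet     | Supplies
Headphones | NULL    


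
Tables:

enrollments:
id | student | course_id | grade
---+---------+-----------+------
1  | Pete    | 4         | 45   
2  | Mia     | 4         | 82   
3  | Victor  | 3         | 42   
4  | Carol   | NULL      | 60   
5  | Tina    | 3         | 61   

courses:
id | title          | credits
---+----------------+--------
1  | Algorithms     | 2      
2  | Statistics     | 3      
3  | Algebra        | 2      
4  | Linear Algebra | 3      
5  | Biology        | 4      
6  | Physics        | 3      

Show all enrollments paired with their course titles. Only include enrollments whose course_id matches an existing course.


INNER JOIN keeps only enrollments rows whose course_id matches an id in courses. Walk through each enrollment:
  - enrollment 1 (Pete): course_id=4 -> matches Linear Algebra
  - enrollment 2 (Mia): course_id=4 -> matches Linear Algebra
  - enrollment 3 (Victor): course_id=3 -> matches Algebra
  - enrollment 4 (Carol): course_id=NULL, no match -> dropped
  - enrollment 5 (Tina): course_id=3 -> matches Algebra
So 1 of 5 rows is dropped.

SQL:
SELECT a.student, b.title AS course
FROM enrollments a
INNER JOIN courses b ON a.course_id = b.id

Result:
student | course        
--------+---------------
Pete    | Linear Algebra
Mia     | Linear Algebra
Victor  | Algebra       
Tina    | Algebra       


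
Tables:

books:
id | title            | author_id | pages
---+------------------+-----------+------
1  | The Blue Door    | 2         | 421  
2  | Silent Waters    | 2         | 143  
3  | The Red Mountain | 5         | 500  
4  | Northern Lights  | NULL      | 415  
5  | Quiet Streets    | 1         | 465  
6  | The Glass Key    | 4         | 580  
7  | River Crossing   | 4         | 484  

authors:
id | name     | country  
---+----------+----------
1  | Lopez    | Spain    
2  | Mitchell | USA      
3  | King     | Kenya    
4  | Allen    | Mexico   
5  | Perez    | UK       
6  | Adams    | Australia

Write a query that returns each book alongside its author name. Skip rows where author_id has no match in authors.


INNER JOIN keeps only books rows whose author_id matches an id in authors. Walk through each book:
  - book 1 (The Blue Door): author_id=2 -> matches Mitchell
  - book 2 (Silent Waters): author_id=2 -> matches Mitchell
  - book 3 (The Red Mountain): author_id=5 -> matches Perez
  - book 4 (Northern Lights): author_id=NULL, no match -> dropped
  - book 5 (Quiet Streets): author_id=1 -> matches Lopez
  - book 6 (The Glass Key): author_id=4 -> matches Allen
  - book 7 (River Crossing): author_id=4 -> matches Allen
So 1 of 7 rows is dropped.

SQL:
SELECT a.title, b.name AS author
FROM books a
INNER JOIN authors b ON a.author_id = b.id

Result:
title            | author  
-----------------+---------
The Blue Door    | Mitchell
Silent Waters    | Mitchell
The Red Mountain | Perez   
Quiet Streets    | Lopez   
The Glass Key    | Allen   
River Crossing   | Allen   


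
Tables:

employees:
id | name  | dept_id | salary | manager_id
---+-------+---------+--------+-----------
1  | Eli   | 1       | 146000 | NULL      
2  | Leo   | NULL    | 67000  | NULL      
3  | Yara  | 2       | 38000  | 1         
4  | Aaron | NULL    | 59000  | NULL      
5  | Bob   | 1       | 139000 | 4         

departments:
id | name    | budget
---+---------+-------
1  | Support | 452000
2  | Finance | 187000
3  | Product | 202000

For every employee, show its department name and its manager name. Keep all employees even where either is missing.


Two LEFT JOINs from the same base table employees: one to departments via dept_id, one to employees itself via manager_id. Both are LEFT so every employee is preserved.
Match against departments:
  - employee 1 (Eli): dept_id=1 -> matches Support
  - employee 2 (Leo): dept_id=NULL, no match -> kept with NULL
  - employee 3 (Yara): dept_id=2 -> matches Finance
  - employee 4 (Aaron): dept_id=NULL, no match -> kept with NULL
  - employee 5 (Bob): dept_id=1 -> matches Support
Match against employees (self):
  - employee 1 (Eli): manager_id=NULL -> NULL
  - employee 2 (Leo): manager_id=NULL -> NULL
  - employee 3 (Yara): manager_id=1 -> Eli
  - employee 4 (Aaron): manager_id=NULL -> NULL
  - employee 5 (Bob): manager_id=4 -> Aaron

SQL:
SELECT a.name, b.name AS department, c.name AS manager
FROM employees a
LEFT JOIN departments b ON a.dept_id = b.id
LEFT JOIN employees c ON a.manager_id = c.id

Result:
name  | department | manager
------+------------+--------
Eli   | Support    | NULL   
Leo   | NULL       | NULL   
Yara  | Finance    | Eli    
Aaron | NULL       | NULL   
Bob   | Support    | Aaron  


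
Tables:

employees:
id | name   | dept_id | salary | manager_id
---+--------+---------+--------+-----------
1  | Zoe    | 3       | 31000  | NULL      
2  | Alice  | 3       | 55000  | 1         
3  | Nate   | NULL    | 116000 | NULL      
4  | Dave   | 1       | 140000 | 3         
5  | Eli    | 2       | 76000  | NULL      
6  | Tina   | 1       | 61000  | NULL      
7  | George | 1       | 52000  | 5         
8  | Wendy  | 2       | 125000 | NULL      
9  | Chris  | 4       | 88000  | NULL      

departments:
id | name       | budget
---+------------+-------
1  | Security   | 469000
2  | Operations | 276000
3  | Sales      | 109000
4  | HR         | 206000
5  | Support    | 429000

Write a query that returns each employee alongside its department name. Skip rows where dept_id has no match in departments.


INNER JOIN keeps only employees rows whose dept_id matches an id in departments. Walk through each employee:
  - employee 1 (Zoe): dept_id=3 -> matches Sales
  - employee 2 (Alice): dept_id=3 -> matches Sales
  - employee 3 (Nate): dept_id=NULL, no match -> dropped
  - employee 4 (Dave): dept_id=1 -> matches Security
  - employee 5 (Eli): dept_id=2 -> matches Operations
  - employee 6 (Tina): dept_id=1 -> matches Security
  - employee 7 (George): dept_id=1 -> matches Security
  - employee 8 (Wendy): dept_id=2 -> matches Operations
  - employee 9 (Chris): dept_id=4 -> matches HR
So 1 of 9 rows is dropped.

SQL:
SELECT a.name, b.name AS department
FROM employees a
INNER JOIN departments b ON a.dept_id = b.id

Result:
name   | department
-------+-----------
Zoe    | Sales     
Alice  | Sales     
Dave   | Security  
Eli    | Operations
Tina   | Security  
George | Security  
Wendy  | Operations
Chris  | HR        


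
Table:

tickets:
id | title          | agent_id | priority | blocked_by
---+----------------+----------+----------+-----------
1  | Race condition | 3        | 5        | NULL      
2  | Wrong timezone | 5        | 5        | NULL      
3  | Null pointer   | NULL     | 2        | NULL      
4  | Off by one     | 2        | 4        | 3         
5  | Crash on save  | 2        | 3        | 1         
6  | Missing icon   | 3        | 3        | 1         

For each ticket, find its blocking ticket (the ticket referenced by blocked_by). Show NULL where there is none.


This is a self-join: tickets is joined to a second copy of itself, matching each row's blocked_by to another row's id. Use LEFT JOIN so rows with blocked_by=NULL are kept.
  - ticket 1 (Race condition): blocked_by=NULL -> NULL
  - ticket 2 (Wrong timezone): blocked_by=NULL -> NULL
  - ticket 3 (Null pointer): blocked_by=NULL -> NULL
  - ticket 4 (Off by one): blocked_by=3 -> Null pointer
  - ticket 5 (Crash on save): blocked_by=1 -> Race condition
  - ticket 6 (Missing icon): blocked_by=1 -> Race condition

SQL:
SELECT a.title AS item, b.title AS blocked_by
FROM tickets a
LEFT JOIN tickets b ON a.blocked_by = b.id

Result:
item           | blocked_by    
---------------+---------------
Race condition | NULL          
Wrong timezone | NULL          
Null pointer   | NULL          
Off by one     | Null pointer  
Crash on save  | Race condition
Missing icon   | Race condition


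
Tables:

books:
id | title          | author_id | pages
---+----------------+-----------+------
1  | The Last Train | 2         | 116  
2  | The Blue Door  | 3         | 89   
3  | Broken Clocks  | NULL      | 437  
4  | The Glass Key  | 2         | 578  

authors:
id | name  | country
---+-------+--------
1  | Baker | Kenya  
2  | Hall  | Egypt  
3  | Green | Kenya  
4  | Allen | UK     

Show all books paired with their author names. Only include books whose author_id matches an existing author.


INNER JOIN keeps only books rows whose author_id matches an id in authors. Walk through each book:
  - book 1 (The Last Train): author_id=2 -> matches Hall
  - book 2 (The Blue Door): author_id=3 -> matches Green
  - book 3 (Broken Clocks): author_id=NULL, no match -> dropped
  - book 4 (The Glass Key): author_id=2 -> matches Hall
So 1 of 4 rows is dropped.

SQL:
SELECT a.title, b.name AS author
FROM books a
INNER JOIN authors b ON a.author_id = b.id

Result:
title          | author
---------------+-------
The Last Train | Hall  
The Blue Door  | Green 
The Glass Key  | Hall  


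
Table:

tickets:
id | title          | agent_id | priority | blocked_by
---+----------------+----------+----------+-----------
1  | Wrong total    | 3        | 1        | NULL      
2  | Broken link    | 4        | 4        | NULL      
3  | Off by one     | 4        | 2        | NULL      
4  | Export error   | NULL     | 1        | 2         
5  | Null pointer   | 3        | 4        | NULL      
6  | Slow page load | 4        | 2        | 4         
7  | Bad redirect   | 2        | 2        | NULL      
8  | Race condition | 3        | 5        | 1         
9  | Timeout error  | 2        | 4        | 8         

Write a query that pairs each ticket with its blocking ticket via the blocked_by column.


This is a self-join: tickets is joined to a second copy of itself, matching each row's blocked_by to another row's id. Use LEFT JOIN so rows with blocked_by=NULL are kept.
  - ticket 1 (Wrong total): blocked_by=NULL -> NULL
  - ticket 2 (Broken link): blocked_by=NULL -> NULL
  - ticket 3 (Off by one): blocked_by=NULL -> NULL
  - ticket 4 (Export error): blocked_by=2 -> Broken link
  - ticket 5 (Null pointer): blocked_by=NULL -> NULL
  - ticket 6 (Slow page load): blocked_by=4 -> Export error
  - ticket 7 (Bad redirect): blocked_by=NULL -> NULL
  - ticket 8 (Race condition): blocked_by=1 -> Wrong total
  - ticket 9 (Timeout error): blocked_by=8 -> Race condition

SQL:
SELECT a.title AS item, b.title AS blocked_by
FROM tickets a
LEFT JOIN tickets b ON a.blocked_by = b.id

Result:
item           | blocked_by    
---------------+---------------
Wrong total    | NULL          
Broken link    | NULL          
Off by one     | NULL          
Export error   | Broken link   
Null pointer   | NULL          
Slow page load | Export error  
Bad redirect   | NULL          
Race condition | Wrong total   
Timeout error  | Race condition


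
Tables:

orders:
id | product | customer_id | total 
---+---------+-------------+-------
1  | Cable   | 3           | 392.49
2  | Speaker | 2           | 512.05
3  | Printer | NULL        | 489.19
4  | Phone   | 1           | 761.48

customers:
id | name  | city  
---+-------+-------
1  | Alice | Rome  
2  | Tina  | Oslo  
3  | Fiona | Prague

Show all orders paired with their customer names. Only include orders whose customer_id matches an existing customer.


INNER JOIN keeps only orders rows whose customer_id matches an id in customers. Walk through each order:
  - order 1 (Cable): customer_id=3 -> matches Fiona
  - order 2 (Speaker): customer_id=2 -> matches Tina
  - order 3 (Printer): customer_id=NULL, no match -> dropped
  - order 4 (Phone): customer_id=1 -> matches Alice
So 1 of 4 rows is dropped.

SQL:
SELECT a.product, b.name AS customer
FROM orders a
INNER JOIN customers b ON a.customer_id = b.id

Result:
product | customer
--------+---------
Cable   | Fiona   
Speaker | Tina    
Phone   | Alice   


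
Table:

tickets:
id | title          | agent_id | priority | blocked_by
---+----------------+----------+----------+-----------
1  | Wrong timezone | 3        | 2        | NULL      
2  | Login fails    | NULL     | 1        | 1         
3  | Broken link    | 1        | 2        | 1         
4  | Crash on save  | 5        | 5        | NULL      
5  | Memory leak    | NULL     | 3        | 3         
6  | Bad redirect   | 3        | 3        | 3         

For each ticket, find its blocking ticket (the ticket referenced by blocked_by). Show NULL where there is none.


This is a self-join: tickets is joined to a second copy of itself, matching each row's blocked_by to another row's id. Use LEFT JOIN so rows with blocked_by=NULL are kept.
  - ticket 1 (Wrong timezone): blocked_by=NULL -> NULL
  - ticket 2 (Login fails): blocked_by=1 -> Wrong timezone
  - ticket 3 (Broken link): blocked_by=1 -> Wrong timezone
  - ticket 4 (Crash on save): blocked_by=NULL -> NULL
  - ticket 5 (Memory leak): blocked_by=3 -> Broken link
  - ticket 6 (Bad redirect): blocked_by=3 -> Broken link

SQL:
SELECT a.title AS item, b.title AS blocked_by
FROM tickets a
LEFT JOIN tickets b ON a.blocked_by = b.id

Result:
item           | blocked_by    
---------------+---------------
Wrong timezone | NULL          
Login fails    | Wrong timezone
Broken link    | Wrong timezone
Crash on save  | NULL          
Memory leak    | Broken link   
Bad redirect   | Broken link   


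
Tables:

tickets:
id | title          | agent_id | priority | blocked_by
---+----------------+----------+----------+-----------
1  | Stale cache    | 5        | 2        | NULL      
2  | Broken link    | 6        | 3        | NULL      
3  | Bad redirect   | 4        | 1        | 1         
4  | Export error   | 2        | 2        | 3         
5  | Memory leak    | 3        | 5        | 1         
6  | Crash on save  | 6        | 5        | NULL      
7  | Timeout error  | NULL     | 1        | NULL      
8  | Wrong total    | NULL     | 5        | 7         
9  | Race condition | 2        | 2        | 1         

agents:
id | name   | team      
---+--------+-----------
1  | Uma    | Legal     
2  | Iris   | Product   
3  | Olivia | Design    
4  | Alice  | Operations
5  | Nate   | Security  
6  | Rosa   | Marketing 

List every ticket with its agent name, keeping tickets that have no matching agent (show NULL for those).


LEFT JOIN keeps every row from tickets (the left table); where agent_id has no match in agents, the agent columns become NULL. Walk through each ticket:
  - ticket 1 (Stale cache): agent_id=5 -> matches Nate
  - ticket 2 (Broken link): agent_id=6 -> matches Rosa
  - ticket 3 (Bad redirect): agent_id=4 -> matches Alice
  - ticket 4 (Export error): agent_id=2 -> matches Iris
  - ticket 5 (Memory leak): agent_id=3 -> matches Olivia
  - ticket 6 (Crash on save): agent_id=6 -> matches Rosa
  - ticket 7 (Timeout error): agent_id=NULL, no match -> kept with NULL
  - ticket 8 (Wrong total): agent_id=NULL, no match -> kept with NULL
  - ticket 9 (Race condition): agent_id=2 -> matches Iris
All 9 rows appear; 2 have NULL agent.

SQL:
SELECT a.title, b.name AS agent
FROM tickets a
LEFT JOIN agents b ON a.agent_id = b.id

Result:
title          | agent 
---------------+-------
Stale cache    | Nate  
Broken link    | Rosa  
Bad redirect   | Alice 
Export error   | Iris  
Memory leak    | Olivia
Crash on save  | Rosa  
Timeout error  | NULL  
Wrong total    | NULL  
Race condition | Iris  


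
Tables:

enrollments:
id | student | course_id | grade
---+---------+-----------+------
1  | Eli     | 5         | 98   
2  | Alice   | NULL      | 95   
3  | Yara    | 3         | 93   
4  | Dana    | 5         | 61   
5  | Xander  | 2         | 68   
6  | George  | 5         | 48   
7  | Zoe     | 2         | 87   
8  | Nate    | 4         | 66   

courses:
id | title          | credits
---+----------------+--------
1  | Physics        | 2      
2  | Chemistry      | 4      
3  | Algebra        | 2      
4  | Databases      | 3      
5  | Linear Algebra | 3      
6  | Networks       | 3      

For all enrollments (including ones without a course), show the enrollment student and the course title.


LEFT JOIN keeps every row from enrollments (the left table); where course_id has no match in courses, the course columns become NULL. Walk through each enrollment:
  - enrollment 1 (Eli): course_id=5 -> matches Linear Algebra
  - enrollment 2 (Alice): course_id=NULL, no match -> kept with NULL
  - enrollment 3 (Yara): course_id=3 -> matches Algebra
  - enrollment 4 (Dana): course_id=5 -> matches Linear Algebra
  - enrollment 5 (Xander): course_id=2 -> matches Chemistry
  - enrollment 6 (George): course_id=5 -> matches Linear Algebra
  - enrollment 7 (Zoe): course_id=2 -> matches Chemistry
  - enrollment 8 (Nate): course_id=4 -> matches Databases
All 8 rows appear; 1 has NULL course.

SQL:
SELECT a.student, b.title AS course
FROM enrollments a
LEFT JOIN courses b ON a.course_id = b.id

Result:
student | course        
--------+---------------
Eli     | Linear Algebra
Alice   | NULL          
Yara    | Algebra       
Dana    | Linear Algebra
Xander  | Chemistry     
George  | Linear Algebra
Zoe     | Chemistry     
Nate    | Databases     


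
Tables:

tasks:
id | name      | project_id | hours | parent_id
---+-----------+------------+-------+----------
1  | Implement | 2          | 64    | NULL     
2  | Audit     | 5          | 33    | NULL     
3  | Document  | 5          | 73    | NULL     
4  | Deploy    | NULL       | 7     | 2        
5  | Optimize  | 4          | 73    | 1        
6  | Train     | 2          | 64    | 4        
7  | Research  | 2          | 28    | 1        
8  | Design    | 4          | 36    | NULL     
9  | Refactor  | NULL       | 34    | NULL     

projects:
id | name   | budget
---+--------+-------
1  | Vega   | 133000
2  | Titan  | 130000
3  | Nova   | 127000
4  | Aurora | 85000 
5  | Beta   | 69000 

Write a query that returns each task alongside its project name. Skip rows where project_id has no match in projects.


INNER JOIN keeps only tasks rows whose project_id matches an id in projects. Walk through each task:
  - task 1 (Implement): project_id=2 -> matches Titan
  - task 2 (Audit): project_id=5 -> matches Beta
  - task 3 (Document): project_id=5 -> matches Beta
  - task 4 (Deploy): project_id=NULL, no match -> dropped
  - task 5 (Optimize): project_id=4 -> matches Aurora
  - task 6 (Train): project_id=2 -> matches Titan
  - task 7 (Research): project_id=2 -> matches Titan
  - task 8 (Design): project_id=4 -> matches Aurora
  - task 9 (Refactor): project_id=NULL, no match -> dropped
So 2 of 9 rows are dropped.

SQL:
SELECT a.name, b.name AS project
FROM tasks a
INNER JOIN projects b ON a.project_id = b.id

Result:
name      | project
----------+--------
Implement | Titan  
Audit     | Beta   
Document  | Beta   
Optimize  | Aurora 
Train     | Titan  
Research  | Titan  
Design    | Aurora 


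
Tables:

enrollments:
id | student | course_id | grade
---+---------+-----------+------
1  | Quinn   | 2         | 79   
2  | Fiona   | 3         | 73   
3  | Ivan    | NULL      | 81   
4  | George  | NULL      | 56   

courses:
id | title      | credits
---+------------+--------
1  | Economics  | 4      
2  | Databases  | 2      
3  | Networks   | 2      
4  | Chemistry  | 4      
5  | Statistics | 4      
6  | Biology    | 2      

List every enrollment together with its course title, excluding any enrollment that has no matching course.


INNER JOIN keeps only enrollments rows whose course_id matches an id in courses. Walk through each enrollment:
  - enrollment 1 (Quinn): course_id=2 -> matches Databases
  - enrollment 2 (Fiona): course_id=3 -> matches Networks
  - enrollment 3 (Ivan): course_id=NULL, no match -> dropped
  - enrollment 4 (George): course_id=NULL, no match -> dropped
So 2 of 4 rows are dropped.

SQL:
SELECT a.student, b.title AS course
FROM enrollments a
INNER JOIN courses b ON a.course_id = b.id

Result:
student | course   
--------+----------
Quinn   | Databases
Fiona   | Networks 


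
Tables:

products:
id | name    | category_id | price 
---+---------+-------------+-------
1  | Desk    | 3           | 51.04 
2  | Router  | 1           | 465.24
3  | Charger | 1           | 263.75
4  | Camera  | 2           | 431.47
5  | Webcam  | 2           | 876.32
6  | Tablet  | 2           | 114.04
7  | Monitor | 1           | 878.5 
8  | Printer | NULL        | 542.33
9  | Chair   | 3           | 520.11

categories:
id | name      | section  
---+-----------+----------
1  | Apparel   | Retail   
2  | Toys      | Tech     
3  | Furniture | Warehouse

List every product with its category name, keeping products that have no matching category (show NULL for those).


LEFT JOIN keeps every row from products (the left table); where category_id has no match in categories, the category columns become NULL. Walk through each product:
  - product 1 (Desk): category_id=3 -> matches Furniture
  - product 2 (Router): category_id=1 -> matches Apparel
  - product 3 (Charger): category_id=1 -> matches Apparel
  - product 4 (Camera): category_id=2 -> matches Toys
  - product 5 (Webcam): category_id=2 -> matches Toys
  - product 6 (Tablet): category_id=2 -> matches Toys
  - product 7 (Monitor): category_id=1 -> matches Apparel
  - product 8 (Printer): category_id=NULL, no match -> kept with NULL
  - product 9 (Chair): category_id=3 -> matches Furniture
All 9 rows appear; 1 has NULL category.

SQL:
SELECT a.name, b.name AS category
FROM products a
LEFT JOIN categories b ON a.category_id = b.id

Result:
name    | category 
--------+----------
Desk    | Furniture
Router  | Apparel  
Charger | Apparel  
Camera  | Toys     
Webcam  | Toys     
Tablet  | Toys     
Monitor | Apparel  
Printer | NULL     
Chair   | Furniture
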